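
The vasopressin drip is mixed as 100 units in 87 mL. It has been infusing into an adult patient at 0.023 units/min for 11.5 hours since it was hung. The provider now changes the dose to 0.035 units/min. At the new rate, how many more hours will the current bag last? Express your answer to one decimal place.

Initial rate:
0.023 units/min × 60 min/hr = 1.38 units/hr
Concentration = 100 units ÷ 87 mL = 1.149425 units/mL
Rate = 1.38 units/hr ÷ 1.149425 units/mL = 1.2006 mL/hr
Volume infused so far = 1.2006 mL/hr × 11.5 hr = 13.8069 mL
Volume remaining = 87 − 13.8069 = 73.1931 mL
New rate:
0.035 units/min × 60 min/hr = 2.1 units/hr
Rate = 2.1 units/hr ÷ 1.149425 units/mL = 1.827 mL/hr
Time remaining = 73.1931 mL ÷ 1.827 mL/hr = 40.0619 hr

40.1 hours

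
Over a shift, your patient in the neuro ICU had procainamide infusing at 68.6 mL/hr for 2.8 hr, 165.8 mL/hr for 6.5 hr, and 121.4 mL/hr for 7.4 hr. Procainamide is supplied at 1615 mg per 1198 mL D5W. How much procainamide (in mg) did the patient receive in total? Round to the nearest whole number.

Concentration = 1615 mg ÷ 1198 mL = 1.34808 mg/mL
Stage 1: 68.6 mL/hr × 2.8 hr = 192.08 mL → 192.08 mL × 1.34808 mg/mL = 258.9392 mg
Stage 2: 165.8 mL/hr × 6.5 hr = 1077.7 mL → 1077.7 mL × 1.34808 mg/mL = 1452.826 mg
Stage 3: 121.4 mL/hr × 7.4 hr = 898.36 mL → 898.36 mL × 1.34808 mg/mL = 1211.061 mg
Total = 258.9392 + 1452.826 + 1211.061 = 2922.826 mg

2923 mg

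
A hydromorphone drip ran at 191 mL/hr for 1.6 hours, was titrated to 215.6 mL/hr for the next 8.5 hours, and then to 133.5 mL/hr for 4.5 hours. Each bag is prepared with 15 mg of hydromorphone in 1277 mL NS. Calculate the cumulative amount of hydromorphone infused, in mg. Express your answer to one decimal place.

32.2 mg

Concentration = 15 mg ÷ 1277 mL = 0.01174628 mg/mL
Stage 1: 191 mL/hr × 1.6 hr = 305.6 mL → 305.6 mL × 0.01174628 mg/mL = 3.589663 mg
Stage 2: 215.6 mL/hr × 8.5 hr = 1832.6 mL → 1832.6 mL × 0.01174628 mg/mL = 21.52623 mg
Stage 3: 133.5 mL/hr × 4.5 hr = 600.75 mL → 600.75 mL × 0.01174628 mg/mL = 7.056578 mg
Total = 3.589663 + 21.52623 + 7.056578 = 32.17247 mg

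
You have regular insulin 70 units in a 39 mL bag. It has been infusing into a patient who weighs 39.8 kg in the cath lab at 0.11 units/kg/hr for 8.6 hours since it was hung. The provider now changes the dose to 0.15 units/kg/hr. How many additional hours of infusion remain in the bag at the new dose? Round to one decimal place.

Initial rate:
Dose = 0.11 units/kg/hr × 39.8 kg = 4.378 units/hr
Concentration = 70 units ÷ 39 mL = 1.794872 units/mL
Rate = 4.378 units/hr ÷ 1.794872 units/mL = 2.439171 mL/hr
Volume infused so far = 2.439171 mL/hr × 8.6 hr = 20.97687 mL
Volume remaining = 39 − 20.97687 = 18.02313 mL
New rate:
Dose = 0.15 units/kg/hr × 39.8 kg = 5.97 units/hr
Rate = 5.97 units/hr ÷ 1.794872 units/mL = 3.326143 mL/hr
Time remaining = 18.02313 mL ÷ 3.326143 mL/hr = 5.418626 hr

5.4 hours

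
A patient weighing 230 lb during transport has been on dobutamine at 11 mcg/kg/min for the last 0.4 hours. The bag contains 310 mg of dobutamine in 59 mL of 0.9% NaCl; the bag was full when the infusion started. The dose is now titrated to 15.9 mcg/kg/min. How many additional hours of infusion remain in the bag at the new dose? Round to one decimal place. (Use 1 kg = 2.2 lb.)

Initial rate:
Weight = 230 lb ÷ 2.2 lb/kg = 104.5455 kg
Dose = 11 mcg/kg/min × 104.5455 kg = 1150 mcg/min
1150 mcg/min × 60 min/hr = 69000 mcg/hr
Concentration = 310 mg ÷ 59 mL = 5.254237 mg/mL = 5254.237 mcg/mL
Rate = 69000 mcg/hr ÷ 5254.237 mcg/mL = 13.13226 mL/hr
Volume infused so far = 13.13226 mL/hr × 0.4 hr = 5.252903 mL
Volume remaining = 59 − 5.252903 = 53.7471 mL
New rate:
Dose = 15.9 mcg/kg/min × 104.5455 kg = 1662.273 mcg/min
1662.273 mcg/min × 60 min/hr = 99736.36 mcg/hr
Rate = 99736.36 mcg/hr ÷ 5254.237 mcg/mL = 18.98208 mL/hr
Time remaining = 53.7471 mL ÷ 18.98208 mL/hr = 2.831465 hr

2.8 hours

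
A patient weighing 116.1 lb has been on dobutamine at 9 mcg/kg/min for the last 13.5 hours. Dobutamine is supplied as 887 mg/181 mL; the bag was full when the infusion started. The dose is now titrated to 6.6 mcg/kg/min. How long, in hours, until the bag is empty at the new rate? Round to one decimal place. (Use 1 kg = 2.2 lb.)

24.0 hours

Initial rate:
Weight = 116.1 lb ÷ 2.2 lb/kg = 52.77273 kg
Dose = 9 mcg/kg/min × 52.77273 kg = 474.9545 mcg/min
474.9545 mcg/min × 60 min/hr = 28497.27 mcg/hr
Concentration = 887 mg ÷ 181 mL = 4.900552 mg/mL = 4900.552 mcg/mL
Rate = 28497.27 mcg/hr ÷ 4900.552 mcg/mL = 5.815114 mL/hr
Volume infused so far = 5.815114 mL/hr × 13.5 hr = 78.50404 mL
Volume remaining = 181 − 78.50404 = 102.496 mL
New rate:
Dose = 6.6 mcg/kg/min × 52.77273 kg = 348.3 mcg/min
348.3 mcg/min × 60 min/hr = 20898 mcg/hr
Rate = 20898 mcg/hr ÷ 4900.552 mcg/mL = 4.264417 mL/hr
Time remaining = 102.496 mL ÷ 4.264417 mL/hr = 24.03516 hr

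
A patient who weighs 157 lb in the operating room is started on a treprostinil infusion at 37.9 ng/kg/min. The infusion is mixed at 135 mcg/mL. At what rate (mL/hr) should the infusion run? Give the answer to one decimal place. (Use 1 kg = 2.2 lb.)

1.2 mL/hr

Weight = 157 lb ÷ 2.2 lb/kg = 71.36364 kg
Dose = 37.9 ng/kg/min × 71.36364 kg = 2704.682 ng/min
2704.682 ng/min × 60 min/hr = 162280.9 ng/hr
Concentration = 135 mcg/mL = 135000 ng/mL
Rate = 162280.9 ng/hr ÷ 135000 ng/mL = 1.202081 mL/hr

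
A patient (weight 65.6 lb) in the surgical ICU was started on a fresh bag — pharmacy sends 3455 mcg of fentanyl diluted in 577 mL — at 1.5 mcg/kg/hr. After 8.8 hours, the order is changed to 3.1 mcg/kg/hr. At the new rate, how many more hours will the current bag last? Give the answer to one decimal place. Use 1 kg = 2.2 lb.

33.1 hours

Initial rate:
Weight = 65.6 lb ÷ 2.2 lb/kg = 29.81818 kg
Dose = 1.5 mcg/kg/hr × 29.81818 kg = 44.72727 mcg/hr
Concentration = 3455 mcg ÷ 577 mL = 5.987868 mcg/mL
Rate = 44.72727 mcg/hr ÷ 5.987868 mcg/mL = 7.469649 mL/hr
Volume infused so far = 7.469649 mL/hr × 8.8 hr = 65.73291 mL
Volume remaining = 577 − 65.73291 = 511.2671 mL
New rate:
Dose = 3.1 mcg/kg/hr × 29.81818 kg = 92.43636 mcg/hr
Rate = 92.43636 mcg/hr ÷ 5.987868 mcg/mL = 15.43727 mL/hr
Time remaining = 511.2671 mL ÷ 15.43727 mL/hr = 33.119 hr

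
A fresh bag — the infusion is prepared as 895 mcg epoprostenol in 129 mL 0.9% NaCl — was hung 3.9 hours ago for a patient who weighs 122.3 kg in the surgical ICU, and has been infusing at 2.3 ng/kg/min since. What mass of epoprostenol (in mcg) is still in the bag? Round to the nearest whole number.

829 mcg

Dose = 2.3 ng/kg/min × 122.3 kg = 281.29 ng/min
281.29 ng/min × 60 min/hr = 16877.4 ng/hr
Concentration = 895 mcg ÷ 129 mL = 6.937984 mcg/mL = 6937.984 ng/mL
Rate = 16877.4 ng/hr ÷ 6937.984 ng/mL = 2.432608 mL/hr
Volume infused = 2.432608 mL/hr × 3.9 hr = 9.487173 mL
Volume remaining = 129 − 9.487173 = 119.5128 mL
Drug remaining = 119.5128 mL × 6937.984 ng/mL = 829178.1 ng = 829.1781 mcg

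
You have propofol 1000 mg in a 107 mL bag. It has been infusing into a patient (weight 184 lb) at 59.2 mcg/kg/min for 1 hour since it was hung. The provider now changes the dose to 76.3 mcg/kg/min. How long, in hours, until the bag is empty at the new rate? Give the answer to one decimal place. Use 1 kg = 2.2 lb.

1.8 hours

Initial rate:
Weight = 184 lb ÷ 2.2 lb/kg = 83.63636 kg
Dose = 59.2 mcg/kg/min × 83.63636 kg = 4951.273 mcg/min
4951.273 mcg/min × 60 min/hr = 297076.4 mcg/hr
Concentration = 1000 mg ÷ 107 mL = 9.345794 mg/mL = 9345.794 mcg/mL
Rate = 297076.4 mcg/hr ÷ 9345.794 mcg/mL = 31.78717 mL/hr
Volume infused so far = 31.78717 mL/hr × 1 hr = 31.78717 mL
Volume remaining = 107 − 31.78717 = 75.21283 mL
New rate:
Dose = 76.3 mcg/kg/min × 83.63636 kg = 6381.455 mcg/min
6381.455 mcg/min × 60 min/hr = 382887.3 mcg/hr
Rate = 382887.3 mcg/hr ÷ 9345.794 mcg/mL = 40.96894 mL/hr
Time remaining = 75.21283 mL ÷ 40.96894 mL/hr = 1.83585 hr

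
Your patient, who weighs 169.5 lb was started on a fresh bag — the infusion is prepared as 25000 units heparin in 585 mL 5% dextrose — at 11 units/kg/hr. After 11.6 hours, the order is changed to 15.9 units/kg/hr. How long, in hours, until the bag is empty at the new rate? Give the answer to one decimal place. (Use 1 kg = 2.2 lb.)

12.4 hours

Initial rate:
Weight = 169.5 lb ÷ 2.2 lb/kg = 77.04545 kg
Dose = 11 units/kg/hr × 77.04545 kg = 847.5 units/hr
Concentration = 25000 units ÷ 585 mL = 42.73504 units/mL
Rate = 847.5 units/hr ÷ 42.73504 units/mL = 19.8315 mL/hr
Volume infused so far = 19.8315 mL/hr × 11.6 hr = 230.0454 mL
Volume remaining = 585 − 230.0454 = 354.9546 mL
New rate:
Dose = 15.9 units/kg/hr × 77.04545 kg = 1225.023 units/hr
Rate = 1225.023 units/hr ÷ 42.73504 units/mL = 28.66553 mL/hr
Time remaining = 354.9546 mL ÷ 28.66553 mL/hr = 12.38263 hr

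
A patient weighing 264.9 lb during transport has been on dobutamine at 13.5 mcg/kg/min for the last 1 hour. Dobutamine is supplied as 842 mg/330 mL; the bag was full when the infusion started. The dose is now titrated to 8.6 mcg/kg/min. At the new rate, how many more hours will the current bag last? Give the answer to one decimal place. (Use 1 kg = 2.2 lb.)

Initial rate:
Weight = 264.9 lb ÷ 2.2 lb/kg = 120.4091 kg
Dose = 13.5 mcg/kg/min × 120.4091 kg = 1625.523 mcg/min
1625.523 mcg/min × 60 min/hr = 97531.36 mcg/hr
Concentration = 842 mg ÷ 330 mL = 2.551515 mg/mL = 2551.515 mcg/mL
Rate = 97531.36 mcg/hr ÷ 2551.515 mcg/mL = 38.22488 mL/hr
Volume infused so far = 38.22488 mL/hr × 1 hr = 38.22488 mL
Volume remaining = 330 − 38.22488 = 291.7751 mL
New rate:
Dose = 8.6 mcg/kg/min × 120.4091 kg = 1035.518 mcg/min
1035.518 mcg/min × 60 min/hr = 62131.09 mcg/hr
Rate = 62131.09 mcg/hr ÷ 2551.515 mcg/mL = 24.35067 mL/hr
Time remaining = 291.7751 mL ÷ 24.35067 mL/hr = 11.98222 hr

12.0 hours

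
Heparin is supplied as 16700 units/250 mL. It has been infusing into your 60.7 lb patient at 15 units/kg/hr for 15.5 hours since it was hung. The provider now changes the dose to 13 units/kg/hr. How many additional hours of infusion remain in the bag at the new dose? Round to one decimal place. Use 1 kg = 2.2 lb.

Initial rate:
Weight = 60.7 lb ÷ 2.2 lb/kg = 27.59091 kg
Dose = 15 units/kg/hr × 27.59091 kg = 413.8636 units/hr
Concentration = 16700 units ÷ 250 mL = 66.8 units/mL
Rate = 413.8636 units/hr ÷ 66.8 units/mL = 6.195563 mL/hr
Volume infused so far = 6.195563 mL/hr × 15.5 hr = 96.03123 mL
Volume remaining = 250 − 96.03123 = 153.9688 mL
New rate:
Dose = 13 units/kg/hr × 27.59091 kg = 358.6818 units/hr
Rate = 358.6818 units/hr ÷ 66.8 units/mL = 5.369488 mL/hr
Time remaining = 153.9688 mL ÷ 5.369488 mL/hr = 28.67476 hr

28.7 hours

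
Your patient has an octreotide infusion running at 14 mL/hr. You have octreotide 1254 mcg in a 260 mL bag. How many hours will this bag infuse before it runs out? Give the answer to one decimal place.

18.6 hours

Duration = 260 mL ÷ 14 mL/hr = 18.57143 hr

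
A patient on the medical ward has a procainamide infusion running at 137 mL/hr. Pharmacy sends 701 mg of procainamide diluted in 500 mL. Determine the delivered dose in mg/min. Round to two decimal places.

3.20 mg/min

Concentration = 701 mg ÷ 500 mL = 1.402 mg/mL
Drug rate = 137 mL/hr × 1.402 mg/mL = 192.074 mg/hr
192.074 mg/hr ÷ 60 min/hr = 3.201233 mg/min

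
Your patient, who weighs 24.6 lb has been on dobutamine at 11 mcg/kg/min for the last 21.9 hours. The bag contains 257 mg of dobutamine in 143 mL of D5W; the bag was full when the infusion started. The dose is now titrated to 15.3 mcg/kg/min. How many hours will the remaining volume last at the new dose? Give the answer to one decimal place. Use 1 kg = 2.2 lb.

Initial rate:
Weight = 24.6 lb ÷ 2.2 lb/kg = 11.18182 kg
Dose = 11 mcg/kg/min × 11.18182 kg = 123 mcg/min
123 mcg/min × 60 min/hr = 7380 mcg/hr
Concentration = 257 mg ÷ 143 mL = 1.797203 mg/mL = 1797.203 mcg/mL
Rate = 7380 mcg/hr ÷ 1797.203 mcg/mL = 4.106381 mL/hr
Volume infused so far = 4.106381 mL/hr × 21.9 hr = 89.92975 mL
Volume remaining = 143 − 89.92975 = 53.07025 mL
New rate:
Dose = 15.3 mcg/kg/min × 11.18182 kg = 171.0818 mcg/min
171.0818 mcg/min × 60 min/hr = 10264.91 mcg/hr
Rate = 10264.91 mcg/hr ÷ 1797.203 mcg/mL = 5.711603 mL/hr
Time remaining = 53.07025 mL ÷ 5.711603 mL/hr = 9.291656 hr

9.3 hours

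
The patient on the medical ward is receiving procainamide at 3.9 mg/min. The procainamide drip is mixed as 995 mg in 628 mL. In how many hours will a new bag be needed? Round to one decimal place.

3.9 mg/min × 60 min/hr = 234 mg/hr
Concentration = 995 mg ÷ 628 mL = 1.584395 mg/mL
Rate = 234 mg/hr ÷ 1.584395 mg/mL = 147.6905 mL/hr
Duration = 628 mL ÷ 147.6905 mL/hr = 4.252137 hr

4.3 hours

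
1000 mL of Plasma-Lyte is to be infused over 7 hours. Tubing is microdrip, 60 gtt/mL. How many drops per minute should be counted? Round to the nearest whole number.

143 gtt/min

1000 mL ÷ (7 hr × 60 = 420 min) = 2.380952 mL/min
2.380952 mL/min × 60 gtt/mL = 142.8571 gtt/min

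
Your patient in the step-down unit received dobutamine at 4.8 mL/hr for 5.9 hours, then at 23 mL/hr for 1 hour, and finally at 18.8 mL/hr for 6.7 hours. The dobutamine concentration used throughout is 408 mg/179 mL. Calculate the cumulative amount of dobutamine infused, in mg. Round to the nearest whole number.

404 mg

Concentration = 408 mg ÷ 179 mL = 2.27933 mg/mL
Stage 1: 4.8 mL/hr × 5.9 hr = 28.32 mL → 28.32 mL × 2.27933 mg/mL = 64.55061 mg
Stage 2: 23 mL/hr × 1 hr = 23 mL → 23 mL × 2.27933 mg/mL = 52.42458 mg
Stage 3: 18.8 mL/hr × 6.7 hr = 125.96 mL → 125.96 mL × 2.27933 mg/mL = 287.1044 mg
Total = 64.55061 + 52.42458 + 287.1044 = 404.0796 mg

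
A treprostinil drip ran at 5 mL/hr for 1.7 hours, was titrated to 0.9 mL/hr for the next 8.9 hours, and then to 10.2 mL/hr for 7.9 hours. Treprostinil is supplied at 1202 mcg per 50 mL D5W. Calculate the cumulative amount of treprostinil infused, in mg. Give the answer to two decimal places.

Concentration = 1202 mcg ÷ 50 mL = 24.04 mcg/mL
Stage 1: 5 mL/hr × 1.7 hr = 8.5 mL → 8.5 mL × 24.04 mcg/mL = 204.34 mcg
Stage 2: 0.9 mL/hr × 8.9 hr = 8.01 mL → 8.01 mL × 24.04 mcg/mL = 192.5604 mcg
Stage 3: 10.2 mL/hr × 7.9 hr = 80.58 mL → 80.58 mL × 24.04 mcg/mL = 1937.143 mcg
Total = 204.34 + 192.5604 + 1937.143 = 2334.044 mcg = 2.334044 mg

2.33 mg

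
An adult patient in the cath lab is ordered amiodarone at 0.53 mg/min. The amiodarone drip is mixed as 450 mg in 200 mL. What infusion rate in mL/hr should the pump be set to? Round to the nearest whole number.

14 mL/hr

0.53 mg/min × 60 min/hr = 31.8 mg/hr
Concentration = 450 mg ÷ 200 mL = 2.25 mg/mL
Rate = 31.8 mg/hr ÷ 2.25 mg/mL = 14.13333 mL/hr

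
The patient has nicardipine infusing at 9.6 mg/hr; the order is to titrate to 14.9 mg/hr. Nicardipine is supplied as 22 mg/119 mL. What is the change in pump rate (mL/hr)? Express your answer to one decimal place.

At the current dose:
Concentration = 22 mg ÷ 119 mL = 0.1848739 mg/mL
Rate = 9.6 mg/hr ÷ 0.1848739 mg/mL = 51.92727 mL/hr
At the new dose:
Rate = 14.9 mg/hr ÷ 0.1848739 mg/mL = 80.59545 mL/hr
Change = 80.59545 − 51.92727 = 28.66818 mL/hr → 28.66818 mL/hr increase

28.7 mL/hr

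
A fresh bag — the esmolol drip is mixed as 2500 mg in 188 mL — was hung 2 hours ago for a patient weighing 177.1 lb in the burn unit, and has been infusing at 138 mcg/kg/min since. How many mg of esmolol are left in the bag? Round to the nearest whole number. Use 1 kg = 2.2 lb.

1167 mg

Weight = 177.1 lb ÷ 2.2 lb/kg = 80.5 kg
Dose = 138 mcg/kg/min × 80.5 kg = 11109 mcg/min
11109 mcg/min × 60 min/hr = 666540 mcg/hr
Concentration = 2500 mg ÷ 188 mL = 13.29787 mg/mL = 13297.87 mcg/mL
Rate = 666540 mcg/hr ÷ 13297.87 mcg/mL = 50.12381 mL/hr
Volume infused = 50.12381 mL/hr × 2 hr = 100.2476 mL
Volume remaining = 188 − 100.2476 = 87.75238 mL
Drug remaining = 87.75238 mL × 13297.87 mcg/mL = 1166920 mcg = 1166.92 mg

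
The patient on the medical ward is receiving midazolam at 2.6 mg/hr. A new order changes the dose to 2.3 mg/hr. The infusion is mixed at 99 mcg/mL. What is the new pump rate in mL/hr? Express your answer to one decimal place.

23.2 mL/hr

Concentration = 99 mcg/mL = 0.099 mg/mL
Rate = 2.3 mg/hr ÷ 0.099 mg/mL = 23.23232 mL/hr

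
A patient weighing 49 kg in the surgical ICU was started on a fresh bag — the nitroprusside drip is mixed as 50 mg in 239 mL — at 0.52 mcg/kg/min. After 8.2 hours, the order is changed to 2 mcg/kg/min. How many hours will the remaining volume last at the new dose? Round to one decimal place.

Initial rate:
Dose = 0.52 mcg/kg/min × 49 kg = 25.48 mcg/min
25.48 mcg/min × 60 min/hr = 1528.8 mcg/hr
Concentration = 50 mg ÷ 239 mL = 0.209205 mg/mL = 209.205 mcg/mL
Rate = 1528.8 mcg/hr ÷ 209.205 mcg/mL = 7.307664 mL/hr
Volume infused so far = 7.307664 mL/hr × 8.2 hr = 59.92284 mL
Volume remaining = 239 − 59.92284 = 179.0772 mL
New rate:
Dose = 2 mcg/kg/min × 49 kg = 98 mcg/min
98 mcg/min × 60 min/hr = 5880 mcg/hr
Rate = 5880 mcg/hr ÷ 209.205 mcg/mL = 28.1064 mL/hr
Time remaining = 179.0772 mL ÷ 28.1064 mL/hr = 6.371401 hr

6.4 hours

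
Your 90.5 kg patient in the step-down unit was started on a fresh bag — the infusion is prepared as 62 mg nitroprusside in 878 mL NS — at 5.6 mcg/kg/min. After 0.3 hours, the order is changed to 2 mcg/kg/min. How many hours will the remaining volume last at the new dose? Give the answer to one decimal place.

Initial rate:
Dose = 5.6 mcg/kg/min × 90.5 kg = 506.8 mcg/min
506.8 mcg/min × 60 min/hr = 30408 mcg/hr
Concentration = 62 mg ÷ 878 mL = 0.07061503 mg/mL = 70.61503 mcg/mL
Rate = 30408 mcg/hr ÷ 70.61503 mcg/mL = 430.6165 mL/hr
Volume infused so far = 430.6165 mL/hr × 0.3 hr = 129.185 mL
Volume remaining = 878 − 129.185 = 748.815 mL
New rate:
Dose = 2 mcg/kg/min × 90.5 kg = 181 mcg/min
181 mcg/min × 60 min/hr = 10860 mcg/hr
Rate = 10860 mcg/hr ÷ 70.61503 mcg/mL = 153.7916 mL/hr
Time remaining = 748.815 mL ÷ 153.7916 mL/hr = 4.869024 hr

4.9 hours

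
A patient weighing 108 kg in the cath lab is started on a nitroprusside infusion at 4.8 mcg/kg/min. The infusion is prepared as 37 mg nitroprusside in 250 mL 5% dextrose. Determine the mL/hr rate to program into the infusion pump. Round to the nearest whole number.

Dose = 4.8 mcg/kg/min × 108 kg = 518.4 mcg/min
518.4 mcg/min × 60 min/hr = 31104 mcg/hr
Concentration = 37 mg ÷ 250 mL = 0.148 mg/mL = 148 mcg/mL
Rate = 31104 mcg/hr ÷ 148 mcg/mL = 210.1622 mL/hr

210 mL/hr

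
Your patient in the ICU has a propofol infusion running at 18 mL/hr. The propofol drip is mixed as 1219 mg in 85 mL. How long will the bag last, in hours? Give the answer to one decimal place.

4.7 hours

Duration = 85 mL ÷ 18 mL/hr = 4.722222 hr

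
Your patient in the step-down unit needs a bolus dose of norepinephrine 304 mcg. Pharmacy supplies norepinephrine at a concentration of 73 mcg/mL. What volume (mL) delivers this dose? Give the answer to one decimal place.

4.2 mL

Volume = 304 mcg ÷ 73 mcg/mL = 4.164384 mL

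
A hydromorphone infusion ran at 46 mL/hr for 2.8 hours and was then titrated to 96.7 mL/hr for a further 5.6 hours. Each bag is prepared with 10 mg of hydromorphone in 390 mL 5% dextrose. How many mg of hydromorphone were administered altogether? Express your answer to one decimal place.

17.2 mg

Concentration = 10 mg ÷ 390 mL = 0.02564103 mg/mL
Stage 1: 46 mL/hr × 2.8 hr = 128.8 mL → 128.8 mL × 0.02564103 mg/mL = 3.302564 mg
Stage 2: 96.7 mL/hr × 5.6 hr = 541.52 mL → 541.52 mL × 0.02564103 mg/mL = 13.88513 mg
Total = 3.302564 + 13.88513 = 17.18769 mg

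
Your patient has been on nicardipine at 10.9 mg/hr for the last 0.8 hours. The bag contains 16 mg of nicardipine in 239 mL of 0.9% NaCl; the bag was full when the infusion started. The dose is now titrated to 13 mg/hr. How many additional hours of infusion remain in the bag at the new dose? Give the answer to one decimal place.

Initial rate:
Concentration = 16 mg ÷ 239 mL = 0.06694561 mg/mL
Rate = 10.9 mg/hr ÷ 0.06694561 mg/mL = 162.8188 mL/hr
Volume infused so far = 162.8188 mL/hr × 0.8 hr = 130.255 mL
Volume remaining = 239 − 130.255 = 108.745 mL
New rate:
Rate = 13 mg/hr ÷ 0.06694561 mg/mL = 194.1875 mL/hr
Time remaining = 108.745 mL ÷ 194.1875 mL/hr = 0.56 hr

0.6 hours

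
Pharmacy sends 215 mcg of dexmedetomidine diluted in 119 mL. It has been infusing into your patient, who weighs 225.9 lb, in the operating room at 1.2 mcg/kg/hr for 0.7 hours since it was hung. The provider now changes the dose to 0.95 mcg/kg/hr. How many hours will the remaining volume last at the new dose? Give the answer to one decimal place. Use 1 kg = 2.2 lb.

Initial rate:
Weight = 225.9 lb ÷ 2.2 lb/kg = 102.6818 kg
Dose = 1.2 mcg/kg/hr × 102.6818 kg = 123.2182 mcg/hr
Concentration = 215 mcg ÷ 119 mL = 1.806723 mcg/mL
Rate = 123.2182 mcg/hr ÷ 1.806723 mcg/mL = 68.19983 mL/hr
Volume infused so far = 68.19983 mL/hr × 0.7 hr = 47.73988 mL
Volume remaining = 119 − 47.73988 = 71.26012 mL
New rate:
Dose = 0.95 mcg/kg/hr × 102.6818 kg = 97.54773 mcg/hr
Rate = 97.54773 mcg/hr ÷ 1.806723 mcg/mL = 53.99153 mL/hr
Time remaining = 71.26012 mL ÷ 53.99153 mL/hr = 1.319839 hr

1.3 hours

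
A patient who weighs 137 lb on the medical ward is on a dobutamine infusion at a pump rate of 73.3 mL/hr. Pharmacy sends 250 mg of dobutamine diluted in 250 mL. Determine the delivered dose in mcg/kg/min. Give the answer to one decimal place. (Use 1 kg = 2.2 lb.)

Weight = 137 lb ÷ 2.2 lb/kg = 62.27273 kg
Concentration = 250 mg ÷ 250 mL = 1 mg/mL = 1000 mcg/mL
Drug rate = 73.3 mL/hr × 1000 mcg/mL = 73300 mcg/hr
73300 mcg/hr ÷ 60 min/hr = 1221.667 mcg/min
1221.667 mcg/min ÷ 62.27273 kg = 19.618 mcg/kg/min

19.6 mcg/kg/min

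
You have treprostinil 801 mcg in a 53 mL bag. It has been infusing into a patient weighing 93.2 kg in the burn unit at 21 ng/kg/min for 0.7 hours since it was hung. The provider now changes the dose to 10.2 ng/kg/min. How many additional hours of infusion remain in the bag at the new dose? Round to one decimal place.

Initial rate:
Dose = 21 ng/kg/min × 93.2 kg = 1957.2 ng/min
1957.2 ng/min × 60 min/hr = 117432 ng/hr
Concentration = 801 mcg ÷ 53 mL = 15.11321 mcg/mL = 15113.21 ng/mL
Rate = 117432 ng/hr ÷ 15113.21 ng/mL = 7.770157 mL/hr
Volume infused so far = 7.770157 mL/hr × 0.7 hr = 5.43911 mL
Volume remaining = 53 − 5.43911 = 47.56089 mL
New rate:
Dose = 10.2 ng/kg/min × 93.2 kg = 950.64 ng/min
950.64 ng/min × 60 min/hr = 57038.4 ng/hr
Rate = 57038.4 ng/hr ÷ 15113.21 ng/mL = 3.774076 mL/hr
Time remaining = 47.56089 mL ÷ 3.774076 mL/hr = 12.60199 hr

12.6 hours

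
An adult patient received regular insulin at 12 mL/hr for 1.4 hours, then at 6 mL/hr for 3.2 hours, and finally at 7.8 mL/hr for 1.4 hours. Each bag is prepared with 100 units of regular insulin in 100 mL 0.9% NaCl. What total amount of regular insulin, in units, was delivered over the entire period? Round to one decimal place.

Concentration = 100 units ÷ 100 mL = 1 units/mL
Stage 1: 12 mL/hr × 1.4 hr = 16.8 mL → 16.8 mL × 1 units/mL = 16.8 units
Stage 2: 6 mL/hr × 3.2 hr = 19.2 mL → 19.2 mL × 1 units/mL = 19.2 units
Stage 3: 7.8 mL/hr × 1.4 hr = 10.92 mL → 10.92 mL × 1 units/mL = 10.92 units
Total = 16.8 + 19.2 + 10.92 = 46.92 units

46.9 units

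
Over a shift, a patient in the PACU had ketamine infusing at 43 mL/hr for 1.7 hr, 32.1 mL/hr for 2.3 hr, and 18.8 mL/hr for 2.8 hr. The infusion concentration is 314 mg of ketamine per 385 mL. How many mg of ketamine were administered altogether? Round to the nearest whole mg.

Concentration = 314 mg ÷ 385 mL = 0.8155844 mg/mL
Stage 1: 43 mL/hr × 1.7 hr = 73.1 mL → 73.1 mL × 0.8155844 mg/mL = 59.61922 mg
Stage 2: 32.1 mL/hr × 2.3 hr = 73.83 mL → 73.83 mL × 0.8155844 mg/mL = 60.2146 mg
Stage 3: 18.8 mL/hr × 2.8 hr = 52.64 mL → 52.64 mL × 0.8155844 mg/mL = 42.93236 mg
Total = 59.61922 + 60.2146 + 42.93236 = 162.7662 mg

163 mg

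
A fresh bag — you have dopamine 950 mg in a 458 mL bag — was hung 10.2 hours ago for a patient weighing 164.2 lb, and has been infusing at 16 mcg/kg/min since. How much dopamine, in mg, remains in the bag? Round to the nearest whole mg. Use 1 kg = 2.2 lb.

219 mg

Weight = 164.2 lb ÷ 2.2 lb/kg = 74.63636 kg
Dose = 16 mcg/kg/min × 74.63636 kg = 1194.182 mcg/min
1194.182 mcg/min × 60 min/hr = 71650.91 mcg/hr
Concentration = 950 mg ÷ 458 mL = 2.074236 mg/mL = 2074.236 mcg/mL
Rate = 71650.91 mcg/hr ÷ 2074.236 mcg/mL = 34.54328 mL/hr
Volume infused = 34.54328 mL/hr × 10.2 hr = 352.3415 mL
Volume remaining = 458 − 352.3415 = 105.6585 mL
Drug remaining = 105.6585 mL × 2074.236 mcg/mL = 219160.7 mcg = 219.1607 mg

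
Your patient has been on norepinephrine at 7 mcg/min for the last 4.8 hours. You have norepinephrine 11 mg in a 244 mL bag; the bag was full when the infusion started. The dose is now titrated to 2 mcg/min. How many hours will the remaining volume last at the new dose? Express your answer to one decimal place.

Initial rate:
7 mcg/min × 60 min/hr = 420 mcg/hr
Concentration = 11 mg ÷ 244 mL = 0.04508197 mg/mL = 45.08197 mcg/mL
Rate = 420 mcg/hr ÷ 45.08197 mcg/mL = 9.316364 mL/hr
Volume infused so far = 9.316364 mL/hr × 4.8 hr = 44.71855 mL
Volume remaining = 244 − 44.71855 = 199.2815 mL
New rate:
2 mcg/min × 60 min/hr = 120 mcg/hr
Rate = 120 mcg/hr ÷ 45.08197 mcg/mL = 2.661818 mL/hr
Time remaining = 199.2815 mL ÷ 2.661818 mL/hr = 74.86667 hr

74.9 hours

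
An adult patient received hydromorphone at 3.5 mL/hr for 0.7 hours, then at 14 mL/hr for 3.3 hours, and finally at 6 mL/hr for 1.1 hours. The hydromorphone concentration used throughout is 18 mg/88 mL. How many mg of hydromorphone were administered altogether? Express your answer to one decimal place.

11.3 mg

Concentration = 18 mg ÷ 88 mL = 0.2045455 mg/mL
Stage 1: 3.5 mL/hr × 0.7 hr = 2.45 mL → 2.45 mL × 0.2045455 mg/mL = 0.5011364 mg
Stage 2: 14 mL/hr × 3.3 hr = 46.2 mL → 46.2 mL × 0.2045455 mg/mL = 9.45 mg
Stage 3: 6 mL/hr × 1.1 hr = 6.6 mL → 6.6 mL × 0.2045455 mg/mL = 1.35 mg
Total = 0.5011364 + 9.45 + 1.35 = 11.30114 mg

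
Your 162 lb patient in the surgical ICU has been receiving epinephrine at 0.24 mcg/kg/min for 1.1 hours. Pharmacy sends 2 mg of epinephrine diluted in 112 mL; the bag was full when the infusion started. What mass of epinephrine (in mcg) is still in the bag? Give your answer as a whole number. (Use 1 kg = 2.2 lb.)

Weight = 162 lb ÷ 2.2 lb/kg = 73.63636 kg
Dose = 0.24 mcg/kg/min × 73.63636 kg = 17.67273 mcg/min
17.67273 mcg/min × 60 min/hr = 1060.364 mcg/hr
Concentration = 2 mg ÷ 112 mL = 0.01785714 mg/mL = 17.85714 mcg/mL
Rate = 1060.364 mcg/hr ÷ 17.85714 mcg/mL = 59.38036 mL/hr
Volume infused = 59.38036 mL/hr × 1.1 hr = 65.3184 mL
Volume remaining = 112 − 65.3184 = 46.6816 mL
Drug remaining = 46.6816 mL × 17.85714 mcg/mL = 833.6 mcg

834 mcg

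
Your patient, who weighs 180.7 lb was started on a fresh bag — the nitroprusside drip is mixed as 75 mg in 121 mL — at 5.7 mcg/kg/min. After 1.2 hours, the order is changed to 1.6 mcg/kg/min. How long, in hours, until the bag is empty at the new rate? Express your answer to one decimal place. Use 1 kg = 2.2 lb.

5.2 hours

Initial rate:
Weight = 180.7 lb ÷ 2.2 lb/kg = 82.13636 kg
Dose = 5.7 mcg/kg/min × 82.13636 kg = 468.1773 mcg/min
468.1773 mcg/min × 60 min/hr = 28090.64 mcg/hr
Concentration = 75 mg ÷ 121 mL = 0.6198347 mg/mL = 619.8347 mcg/mL
Rate = 28090.64 mcg/hr ÷ 619.8347 mcg/mL = 45.31956 mL/hr
Volume infused so far = 45.31956 mL/hr × 1.2 hr = 54.38347 mL
Volume remaining = 121 − 54.38347 = 66.61653 mL
New rate:
Dose = 1.6 mcg/kg/min × 82.13636 kg = 131.4182 mcg/min
131.4182 mcg/min × 60 min/hr = 7885.091 mcg/hr
Rate = 7885.091 mcg/hr ÷ 619.8347 mcg/mL = 12.72128 mL/hr
Time remaining = 66.61653 mL ÷ 12.72128 mL/hr = 5.236621 hr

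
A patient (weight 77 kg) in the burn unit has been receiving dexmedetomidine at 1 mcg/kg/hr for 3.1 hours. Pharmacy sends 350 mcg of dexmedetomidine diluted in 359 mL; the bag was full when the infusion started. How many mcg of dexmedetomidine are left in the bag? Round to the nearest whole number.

111 mcg

Dose = 1 mcg/kg/hr × 77 kg = 77 mcg/hr
Concentration = 350 mcg ÷ 359 mL = 0.9749304 mcg/mL
Rate = 77 mcg/hr ÷ 0.9749304 mcg/mL = 78.98 mL/hr
Volume infused = 78.98 mL/hr × 3.1 hr = 244.838 mL
Volume remaining = 359 − 244.838 = 114.162 mL
Drug remaining = 114.162 mL × 0.9749304 mcg/mL = 111.3 mcg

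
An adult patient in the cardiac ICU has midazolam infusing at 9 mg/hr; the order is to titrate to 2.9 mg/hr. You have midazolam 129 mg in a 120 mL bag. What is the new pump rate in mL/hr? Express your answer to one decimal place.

Concentration = 129 mg ÷ 120 mL = 1.075 mg/mL
Rate = 2.9 mg/hr ÷ 1.075 mg/mL = 2.697674 mL/hr

2.7 mL/hr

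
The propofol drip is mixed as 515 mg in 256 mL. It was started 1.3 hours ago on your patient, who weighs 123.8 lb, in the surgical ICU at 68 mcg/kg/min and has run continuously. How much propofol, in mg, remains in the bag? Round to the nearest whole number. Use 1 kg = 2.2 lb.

217 mg

Weight = 123.8 lb ÷ 2.2 lb/kg = 56.27273 kg
Dose = 68 mcg/kg/min × 56.27273 kg = 3826.545 mcg/min
3826.545 mcg/min × 60 min/hr = 229592.7 mcg/hr
Concentration = 515 mg ÷ 256 mL = 2.011719 mg/mL = 2011.719 mcg/mL
Rate = 229592.7 mcg/hr ÷ 2011.719 mcg/mL = 114.1276 mL/hr
Volume infused = 114.1276 mL/hr × 1.3 hr = 148.3659 mL
Volume remaining = 256 − 148.3659 = 107.6341 mL
Drug remaining = 107.6341 mL × 2011.719 mcg/mL = 216529.5 mcg = 216.5295 mg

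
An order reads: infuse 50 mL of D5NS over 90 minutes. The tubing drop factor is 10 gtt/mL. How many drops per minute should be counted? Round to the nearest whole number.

50 mL ÷ (90 min) = 0.5555556 mL/min
0.5555556 mL/min × 10 gtt/mL = 5.555556 gtt/min

6 gtt/min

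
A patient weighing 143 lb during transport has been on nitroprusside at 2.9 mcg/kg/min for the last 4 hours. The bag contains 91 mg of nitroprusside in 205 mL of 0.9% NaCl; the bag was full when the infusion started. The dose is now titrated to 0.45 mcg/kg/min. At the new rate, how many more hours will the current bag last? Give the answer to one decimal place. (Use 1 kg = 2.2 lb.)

26.1 hours

Initial rate:
Weight = 143 lb ÷ 2.2 lb/kg = 65 kg
Dose = 2.9 mcg/kg/min × 65 kg = 188.5 mcg/min
188.5 mcg/min × 60 min/hr = 11310 mcg/hr
Concentration = 91 mg ÷ 205 mL = 0.4439024 mg/mL = 443.9024 mcg/mL
Rate = 11310 mcg/hr ÷ 443.9024 mcg/mL = 25.47857 mL/hr
Volume infused so far = 25.47857 mL/hr × 4 hr = 101.9143 mL
Volume remaining = 205 − 101.9143 = 103.0857 mL
New rate:
Dose = 0.45 mcg/kg/min × 65 kg = 29.25 mcg/min
29.25 mcg/min × 60 min/hr = 1755 mcg/hr
Rate = 1755 mcg/hr ÷ 443.9024 mcg/mL = 3.953571 mL/hr
Time remaining = 103.0857 mL ÷ 3.953571 mL/hr = 26.07407 hr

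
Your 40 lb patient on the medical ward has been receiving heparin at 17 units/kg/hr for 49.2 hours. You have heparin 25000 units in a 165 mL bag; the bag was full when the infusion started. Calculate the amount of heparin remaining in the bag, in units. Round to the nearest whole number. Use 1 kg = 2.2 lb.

Weight = 40 lb ÷ 2.2 lb/kg = 18.18182 kg
Dose = 17 units/kg/hr × 18.18182 kg = 309.0909 units/hr
Concentration = 25000 units ÷ 165 mL = 151.5152 units/mL
Rate = 309.0909 units/hr ÷ 151.5152 units/mL = 2.04 mL/hr
Volume infused = 2.04 mL/hr × 49.2 hr = 100.368 mL
Volume remaining = 165 − 100.368 = 64.632 mL
Drug remaining = 64.632 mL × 151.5152 units/mL = 9792.727 units

9793 units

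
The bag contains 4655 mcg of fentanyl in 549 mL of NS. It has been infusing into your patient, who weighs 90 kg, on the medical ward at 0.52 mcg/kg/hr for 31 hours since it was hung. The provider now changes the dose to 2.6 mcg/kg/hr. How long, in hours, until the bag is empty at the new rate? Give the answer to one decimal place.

Initial rate:
Dose = 0.52 mcg/kg/hr × 90 kg = 46.8 mcg/hr
Concentration = 4655 mcg ÷ 549 mL = 8.479053 mcg/mL
Rate = 46.8 mcg/hr ÷ 8.479053 mcg/mL = 5.519484 mL/hr
Volume infused so far = 5.519484 mL/hr × 31 hr = 171.104 mL
Volume remaining = 549 − 171.104 = 377.896 mL
New rate:
Dose = 2.6 mcg/kg/hr × 90 kg = 234 mcg/hr
Rate = 234 mcg/hr ÷ 8.479053 mcg/mL = 27.59742 mL/hr
Time remaining = 377.896 mL ÷ 27.59742 mL/hr = 13.69316 hr

13.7 hours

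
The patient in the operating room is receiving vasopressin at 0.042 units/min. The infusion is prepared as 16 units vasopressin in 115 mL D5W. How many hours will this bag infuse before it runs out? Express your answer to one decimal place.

6.3 hours

0.042 units/min × 60 min/hr = 2.52 units/hr
Concentration = 16 units ÷ 115 mL = 0.1391304 units/mL
Rate = 2.52 units/hr ÷ 0.1391304 units/mL = 18.1125 mL/hr
Duration = 115 mL ÷ 18.1125 mL/hr = 6.349206 hr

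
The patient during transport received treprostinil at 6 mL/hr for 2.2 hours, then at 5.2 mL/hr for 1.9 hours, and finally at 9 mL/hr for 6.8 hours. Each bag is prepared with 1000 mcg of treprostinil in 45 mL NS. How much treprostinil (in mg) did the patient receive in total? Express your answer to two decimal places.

1.87 mg

Concentration = 1000 mcg ÷ 45 mL = 22.22222 mcg/mL
Stage 1: 6 mL/hr × 2.2 hr = 13.2 mL → 13.2 mL × 22.22222 mcg/mL = 293.3333 mcg
Stage 2: 5.2 mL/hr × 1.9 hr = 9.88 mL → 9.88 mL × 22.22222 mcg/mL = 219.5556 mcg
Stage 3: 9 mL/hr × 6.8 hr = 61.2 mL → 61.2 mL × 22.22222 mcg/mL = 1360 mcg
Total = 293.3333 + 219.5556 + 1360 = 1872.889 mcg = 1.872889 mg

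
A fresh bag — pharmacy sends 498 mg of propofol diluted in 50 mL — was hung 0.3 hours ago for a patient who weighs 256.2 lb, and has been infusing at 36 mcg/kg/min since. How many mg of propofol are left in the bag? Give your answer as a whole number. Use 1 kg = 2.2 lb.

423 mg

Weight = 256.2 lb ÷ 2.2 lb/kg = 116.4545 kg
Dose = 36 mcg/kg/min × 116.4545 kg = 4192.364 mcg/min
4192.364 mcg/min × 60 min/hr = 251541.8 mcg/hr
Concentration = 498 mg ÷ 50 mL = 9.96 mg/mL = 9960 mcg/mL
Rate = 251541.8 mcg/hr ÷ 9960 mcg/mL = 25.2552 mL/hr
Volume infused = 25.2552 mL/hr × 0.3 hr = 7.576561 mL
Volume remaining = 50 − 7.576561 = 42.42344 mL
Drug remaining = 42.42344 mL × 9960 mcg/mL = 422537.5 mcg = 422.5375 mg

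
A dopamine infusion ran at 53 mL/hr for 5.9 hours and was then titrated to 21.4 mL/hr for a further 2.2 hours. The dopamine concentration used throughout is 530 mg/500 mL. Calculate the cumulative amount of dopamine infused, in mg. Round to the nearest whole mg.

Concentration = 530 mg ÷ 500 mL = 1.06 mg/mL
Stage 1: 53 mL/hr × 5.9 hr = 312.7 mL → 312.7 mL × 1.06 mg/mL = 331.462 mg
Stage 2: 21.4 mL/hr × 2.2 hr = 47.08 mL → 47.08 mL × 1.06 mg/mL = 49.9048 mg
Total = 331.462 + 49.9048 = 381.3668 mg

381 mg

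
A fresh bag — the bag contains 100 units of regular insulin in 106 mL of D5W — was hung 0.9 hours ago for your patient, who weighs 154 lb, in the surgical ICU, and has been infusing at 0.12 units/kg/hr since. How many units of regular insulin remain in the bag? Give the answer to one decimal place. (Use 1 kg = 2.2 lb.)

Weight = 154 lb ÷ 2.2 lb/kg = 70 kg
Dose = 0.12 units/kg/hr × 70 kg = 8.4 units/hr
Concentration = 100 units ÷ 106 mL = 0.9433962 units/mL
Rate = 8.4 units/hr ÷ 0.9433962 units/mL = 8.904 mL/hr
Volume infused = 8.904 mL/hr × 0.9 hr = 8.0136 mL
Volume remaining = 106 − 8.0136 = 97.9864 mL
Drug remaining = 97.9864 mL × 0.9433962 units/mL = 92.44 units

92.4 units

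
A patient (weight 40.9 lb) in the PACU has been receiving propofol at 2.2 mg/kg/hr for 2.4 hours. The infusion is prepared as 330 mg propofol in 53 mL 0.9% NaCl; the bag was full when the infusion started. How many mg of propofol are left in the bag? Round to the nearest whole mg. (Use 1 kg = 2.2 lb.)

232 mg

Weight = 40.9 lb ÷ 2.2 lb/kg = 18.59091 kg
Dose = 2.2 mg/kg/hr × 18.59091 kg = 40.9 mg/hr
Concentration = 330 mg ÷ 53 mL = 6.226415 mg/mL
Rate = 40.9 mg/hr ÷ 6.226415 mg/mL = 6.568788 mL/hr
Volume infused = 6.568788 mL/hr × 2.4 hr = 15.76509 mL
Volume remaining = 53 − 15.76509 = 37.23491 mL
Drug remaining = 37.23491 mL × 6.226415 mg/mL = 231.84 mg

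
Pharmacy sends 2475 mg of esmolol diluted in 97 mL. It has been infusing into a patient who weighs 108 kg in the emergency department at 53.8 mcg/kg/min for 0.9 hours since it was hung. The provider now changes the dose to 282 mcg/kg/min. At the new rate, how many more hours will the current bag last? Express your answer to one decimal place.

Initial rate:
Dose = 53.8 mcg/kg/min × 108 kg = 5810.4 mcg/min
5810.4 mcg/min × 60 min/hr = 348624 mcg/hr
Concentration = 2475 mg ÷ 97 mL = 25.51546 mg/mL = 25515.46 mcg/mL
Rate = 348624 mcg/hr ÷ 25515.46 mcg/mL = 13.66324 mL/hr
Volume infused so far = 13.66324 mL/hr × 0.9 hr = 12.29692 mL
Volume remaining = 97 − 12.29692 = 84.70308 mL
New rate:
Dose = 282 mcg/kg/min × 108 kg = 30456 mcg/min
30456 mcg/min × 60 min/hr = 1827360 mcg/hr
Rate = 1827360 mcg/hr ÷ 25515.46 mcg/mL = 71.61775 mL/hr
Time remaining = 84.70308 mL ÷ 71.61775 mL/hr = 1.182711 hr

1.2 hours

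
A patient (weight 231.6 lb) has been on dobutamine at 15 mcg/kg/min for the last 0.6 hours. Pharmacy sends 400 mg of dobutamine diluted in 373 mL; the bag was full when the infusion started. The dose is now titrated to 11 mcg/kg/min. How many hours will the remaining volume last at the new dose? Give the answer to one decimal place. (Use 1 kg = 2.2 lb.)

4.9 hours

Initial rate:
Weight = 231.6 lb ÷ 2.2 lb/kg = 105.2727 kg
Dose = 15 mcg/kg/min × 105.2727 kg = 1579.091 mcg/min
1579.091 mcg/min × 60 min/hr = 94745.45 mcg/hr
Concentration = 400 mg ÷ 373 mL = 1.072386 mg/mL = 1072.386 mcg/mL
Rate = 94745.45 mcg/hr ÷ 1072.386 mcg/mL = 88.35014 mL/hr
Volume infused so far = 88.35014 mL/hr × 0.6 hr = 53.01008 mL
Volume remaining = 373 − 53.01008 = 319.9899 mL
New rate:
Dose = 11 mcg/kg/min × 105.2727 kg = 1158 mcg/min
1158 mcg/min × 60 min/hr = 69480 mcg/hr
Rate = 69480 mcg/hr ÷ 1072.386 mcg/mL = 64.7901 mL/hr
Time remaining = 319.9899 mL ÷ 64.7901 mL/hr = 4.938871 hr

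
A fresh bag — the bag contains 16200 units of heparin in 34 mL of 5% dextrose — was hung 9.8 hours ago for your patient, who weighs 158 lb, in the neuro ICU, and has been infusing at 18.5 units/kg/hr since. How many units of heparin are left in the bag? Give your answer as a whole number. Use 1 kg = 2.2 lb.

3179 units

Weight = 158 lb ÷ 2.2 lb/kg = 71.81818 kg
Dose = 18.5 units/kg/hr × 71.81818 kg = 1328.636 units/hr
Concentration = 16200 units ÷ 34 mL = 476.4706 units/mL
Rate = 1328.636 units/hr ÷ 476.4706 units/mL = 2.788496 mL/hr
Volume infused = 2.788496 mL/hr × 9.8 hr = 27.32726 mL
Volume remaining = 34 − 27.32726 = 6.672738 mL
Drug remaining = 6.672738 mL × 476.4706 units/mL = 3179.364 units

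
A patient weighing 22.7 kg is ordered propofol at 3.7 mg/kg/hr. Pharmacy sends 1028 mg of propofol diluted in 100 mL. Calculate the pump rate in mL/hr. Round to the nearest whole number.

Dose = 3.7 mg/kg/hr × 22.7 kg = 83.99 mg/hr
Concentration = 1028 mg ÷ 100 mL = 10.28 mg/mL
Rate = 83.99 mg/hr ÷ 10.28 mg/mL = 8.170233 mL/hr

8 mL/hr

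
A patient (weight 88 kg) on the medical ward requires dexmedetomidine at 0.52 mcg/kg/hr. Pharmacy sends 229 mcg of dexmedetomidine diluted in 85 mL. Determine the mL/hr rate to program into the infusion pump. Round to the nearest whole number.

17 mL/hr

Dose = 0.52 mcg/kg/hr × 88 kg = 45.76 mcg/hr
Concentration = 229 mcg ÷ 85 mL = 2.694118 mcg/mL
Rate = 45.76 mcg/hr ÷ 2.694118 mcg/mL = 16.98515 mL/hr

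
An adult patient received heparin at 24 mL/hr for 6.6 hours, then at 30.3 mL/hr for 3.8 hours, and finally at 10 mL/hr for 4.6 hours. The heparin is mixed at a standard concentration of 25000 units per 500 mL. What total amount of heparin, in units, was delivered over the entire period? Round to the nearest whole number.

Concentration = 25000 units ÷ 500 mL = 50 units/mL
Stage 1: 24 mL/hr × 6.6 hr = 158.4 mL → 158.4 mL × 50 units/mL = 7920 units
Stage 2: 30.3 mL/hr × 3.8 hr = 115.14 mL → 115.14 mL × 50 units/mL = 5757 units
Stage 3: 10 mL/hr × 4.6 hr = 46 mL → 46 mL × 50 units/mL = 2300 units
Total = 7920 + 5757 + 2300 = 15977 units

15977 units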